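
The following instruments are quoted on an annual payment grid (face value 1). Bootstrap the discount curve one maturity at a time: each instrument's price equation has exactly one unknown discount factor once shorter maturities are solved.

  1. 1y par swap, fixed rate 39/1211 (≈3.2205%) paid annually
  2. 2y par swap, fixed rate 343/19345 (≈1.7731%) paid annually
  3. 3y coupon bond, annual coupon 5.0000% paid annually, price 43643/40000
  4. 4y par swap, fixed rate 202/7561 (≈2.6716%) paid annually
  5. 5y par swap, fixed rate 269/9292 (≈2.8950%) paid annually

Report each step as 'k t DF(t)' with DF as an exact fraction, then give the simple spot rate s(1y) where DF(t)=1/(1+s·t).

step 1 [1y] swap r/1=39/1211: DF=(1 − 39/1211·(0))/(1+39/1211) = 1211/1250 ≈ 0.968800
step 2 [2y] swap r/1=343/19345: DF=(1 − 343/19345·(0.968800))/(1+343/19345) = 9657/10000 ≈ 0.965700
step 3 [3y] bond c/1=1/20: DF=(43643/40000 − 1/20·(0.968800+0.965700))/(1+1/20) = 947/1000 ≈ 0.947000
step 4 [4y] swap r/1=202/7561: DF=(1 − 202/7561·(0.968800+0.965700+0.947000))/(1+202/7561) = 899/1000 ≈ 0.899000
step 5 [5y] swap r/1=269/9292: DF=(1 − 269/9292·(0.968800+0.965700+0.947000+0.899000))/(1+269/9292) = 1731/2000 ≈ 0.865500

1 1 1211/1250
2 2 9657/10000
3 3 947/1000
4 4 899/1000
5 5 1731/2000
s(1y) = (1/(1211/1250) − 1)/(1) = 39/1211 ≈ 3.2205%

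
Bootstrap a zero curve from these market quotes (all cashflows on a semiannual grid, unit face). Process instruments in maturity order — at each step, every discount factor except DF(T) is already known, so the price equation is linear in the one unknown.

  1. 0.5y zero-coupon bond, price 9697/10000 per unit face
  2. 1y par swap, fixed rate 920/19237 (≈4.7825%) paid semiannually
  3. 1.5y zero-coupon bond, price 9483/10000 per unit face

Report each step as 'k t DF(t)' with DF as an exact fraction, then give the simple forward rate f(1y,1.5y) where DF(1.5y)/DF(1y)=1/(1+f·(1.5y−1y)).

step 1 [0.5y] zero: DF = P = 9697/10000 ≈ 0.969700
step 2 [1y] swap r/2=460/19237: DF=(1 − 460/19237·(0.969700))/(1+460/19237) = 477/500 ≈ 0.954000
step 3 [1.5y] zero: DF = P = 9483/10000 ≈ 0.948300

1 1/2 9697/10000
2 1 477/500
3 3/2 9483/10000
f(1y,1.5y) = ((477/500)/(9483/10000) − 1)/(1/2) = 38/3161 ≈ 1.2022%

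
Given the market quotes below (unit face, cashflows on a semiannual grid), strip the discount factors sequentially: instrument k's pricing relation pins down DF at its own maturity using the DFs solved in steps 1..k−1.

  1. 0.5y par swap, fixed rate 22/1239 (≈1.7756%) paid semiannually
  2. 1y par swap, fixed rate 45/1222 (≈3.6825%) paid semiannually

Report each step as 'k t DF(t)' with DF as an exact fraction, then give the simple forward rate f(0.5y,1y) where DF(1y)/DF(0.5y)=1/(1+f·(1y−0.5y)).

step 1 [0.5y] swap r/2=11/1239: DF=(1 − 11/1239·(0))/(1+11/1239) = 1239/1250 ≈ 0.991200
step 2 [1y] swap r/2=45/2444: DF=(1 − 45/2444·(0.991200))/(1+45/2444) = 241/250 ≈ 0.964000

1 1/2 1239/1250
2 1 241/250
f(0.5y,1y) = ((1239/1250)/(241/250) − 1)/(1/2) = 68/1205 ≈ 5.6432%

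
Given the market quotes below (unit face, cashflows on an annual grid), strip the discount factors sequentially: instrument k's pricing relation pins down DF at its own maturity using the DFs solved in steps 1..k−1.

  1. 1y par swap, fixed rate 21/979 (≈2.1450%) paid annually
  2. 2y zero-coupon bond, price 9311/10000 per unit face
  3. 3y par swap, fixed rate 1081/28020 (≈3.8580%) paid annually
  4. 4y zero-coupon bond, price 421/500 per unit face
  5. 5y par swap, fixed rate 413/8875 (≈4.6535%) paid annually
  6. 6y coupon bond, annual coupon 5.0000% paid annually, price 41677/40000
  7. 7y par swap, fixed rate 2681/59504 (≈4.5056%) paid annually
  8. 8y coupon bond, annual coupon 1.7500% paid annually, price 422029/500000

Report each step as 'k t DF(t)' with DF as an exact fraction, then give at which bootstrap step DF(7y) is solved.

step 1 [1y] swap r/1=21/979: DF=(1 − 21/979·(0))/(1+21/979) = 979/1000 ≈ 0.979000
step 2 [2y] zero: DF = P = 9311/10000 ≈ 0.931100
step 3 [3y] swap r/1=1081/28020: DF=(1 − 1081/28020·(0.979000+0.931100))/(1+1081/28020) = 8919/10000 ≈ 0.891900
step 4 [4y] zero: DF = P = 421/500 ≈ 0.842000
step 5 [5y] swap r/1=413/8875: DF=(1 − 413/8875·(0.979000+0.931100+0.891900+0.842000))/(1+413/8875) = 1587/2000 ≈ 0.793500
step 6 [6y] bond c/1=1/20: DF=(41677/40000 − 1/20·(0.979000+0.931100+0.891900+0.842000+0.793500))/(1+1/20) = 781/1000 ≈ 0.781000
step 7 [7y] swap r/1=2681/59504: DF=(1 − 2681/59504·(0.979000+0.931100+0.891900+0.842000+0.793500+0.781000))/(1+2681/59504) = 7319/10000 ≈ 0.731900
step 8 [8y] bond c/1=7/400: DF=(422029/500000 − 7/400·(0.979000+0.931100+0.891900+0.842000+0.793500+0.781000+0.731900))/(1+7/400) = 909/1250 ≈ 0.727200

1 1 979/1000
2 2 9311/10000
3 3 8919/10000
4 4 421/500
5 5 1587/2000
6 6 781/1000
7 7 7319/10000
8 8 909/1250
DF(7y) is solved at step 7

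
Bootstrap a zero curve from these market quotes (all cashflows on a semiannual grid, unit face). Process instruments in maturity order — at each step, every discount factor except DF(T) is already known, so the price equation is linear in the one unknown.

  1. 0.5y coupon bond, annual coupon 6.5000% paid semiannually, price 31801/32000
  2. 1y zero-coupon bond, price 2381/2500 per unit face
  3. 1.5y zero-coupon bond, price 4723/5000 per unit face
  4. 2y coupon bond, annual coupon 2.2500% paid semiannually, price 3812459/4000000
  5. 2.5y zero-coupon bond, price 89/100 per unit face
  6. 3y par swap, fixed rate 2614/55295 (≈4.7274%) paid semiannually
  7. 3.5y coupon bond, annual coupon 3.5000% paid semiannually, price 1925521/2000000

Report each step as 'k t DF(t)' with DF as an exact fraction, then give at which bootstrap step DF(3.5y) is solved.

1 1/2 77/80
2 1 2381/2500
3 3/2 4723/5000
4 2 9107/10000
5 5/2 89/100
6 3 8693/10000
7 7/2 8511/10000
DF(3.5y) is solved at step 7

step 1 [0.5y] bond c/2=13/400: DF=(31801/32000 − 13/400·(0))/(1+13/400) = 77/80 ≈ 0.962500
step 2 [1y] zero: DF = P = 2381/2500 ≈ 0.952400
step 3 [1.5y] zero: DF = P = 4723/5000 ≈ 0.944600
step 4 [2y] bond c/2=9/800: DF=(3812459/4000000 − 9/800·(0.962500+0.952400+0.944600))/(1+9/800) = 9107/10000 ≈ 0.910700
step 5 [2.5y] zero: DF = P = 89/100 ≈ 0.890000
step 6 [3y] swap r/2=1307/55295: DF=(1 − 1307/55295·(0.962500+0.952400+0.944600+0.910700+0.890000))/(1+1307/55295) = 8693/10000 ≈ 0.869300
step 7 [3.5y] bond c/2=7/400: DF=(1925521/2000000 − 7/400·(0.962500+0.952400+0.944600+0.910700+0.890000+0.869300))/(1+7/400) = 8511/10000 ≈ 0.851100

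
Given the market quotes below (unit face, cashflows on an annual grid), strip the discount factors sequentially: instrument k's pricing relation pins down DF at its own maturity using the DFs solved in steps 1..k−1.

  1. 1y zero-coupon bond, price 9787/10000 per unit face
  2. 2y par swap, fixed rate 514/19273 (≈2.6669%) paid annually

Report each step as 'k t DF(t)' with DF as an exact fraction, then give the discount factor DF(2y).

step 1 [1y] zero: DF = P = 9787/10000 ≈ 0.978700
step 2 [2y] swap r/1=514/19273: DF=(1 − 514/19273·(0.978700))/(1+514/19273) = 4743/5000 ≈ 0.948600

1 1 9787/10000
2 2 4743/5000
DF(2y) = 4743/5000 ≈ 0.948600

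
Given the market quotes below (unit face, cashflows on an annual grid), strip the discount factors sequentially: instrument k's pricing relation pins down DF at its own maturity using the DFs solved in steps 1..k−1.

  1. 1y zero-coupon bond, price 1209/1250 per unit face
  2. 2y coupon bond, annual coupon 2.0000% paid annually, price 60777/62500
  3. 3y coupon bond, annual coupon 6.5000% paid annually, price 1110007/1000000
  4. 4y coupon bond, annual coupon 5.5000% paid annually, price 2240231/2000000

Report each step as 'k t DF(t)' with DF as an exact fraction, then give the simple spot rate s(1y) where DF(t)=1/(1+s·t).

step 1 [1y] zero: DF = P = 1209/1250 ≈ 0.967200
step 2 [2y] bond c/1=1/50: DF=(60777/62500 − 1/50·(0.967200))/(1+1/50) = 584/625 ≈ 0.934400
step 3 [3y] bond c/1=13/200: DF=(1110007/1000000 − 13/200·(0.967200+0.934400))/(1+13/200) = 4631/5000 ≈ 0.926200
step 4 [4y] bond c/1=11/200: DF=(2240231/2000000 − 11/200·(0.967200+0.934400+0.926200))/(1+11/200) = 9143/10000 ≈ 0.914300

1 1 1209/1250
2 2 584/625
3 3 4631/5000
4 4 9143/10000
s(1y) = (1/(1209/1250) − 1)/(1) = 41/1209 ≈ 3.3912%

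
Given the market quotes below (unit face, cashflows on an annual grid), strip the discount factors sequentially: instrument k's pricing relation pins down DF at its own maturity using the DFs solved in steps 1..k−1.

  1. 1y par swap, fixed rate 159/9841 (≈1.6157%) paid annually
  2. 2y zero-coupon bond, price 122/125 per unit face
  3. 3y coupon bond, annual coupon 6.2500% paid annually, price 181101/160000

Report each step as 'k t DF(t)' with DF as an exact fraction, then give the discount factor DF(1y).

1 1 9841/10000
2 2 122/125
3 3 19/20
DF(1y) = 9841/10000 ≈ 0.984100

step 1 [1y] swap r/1=159/9841: DF=(1 − 159/9841·(0))/(1+159/9841) = 9841/10000 ≈ 0.984100
step 2 [2y] zero: DF = P = 122/125 ≈ 0.976000
step 3 [3y] bond c/1=1/16: DF=(181101/160000 − 1/16·(0.984100+0.976000))/(1+1/16) = 19/20 ≈ 0.950000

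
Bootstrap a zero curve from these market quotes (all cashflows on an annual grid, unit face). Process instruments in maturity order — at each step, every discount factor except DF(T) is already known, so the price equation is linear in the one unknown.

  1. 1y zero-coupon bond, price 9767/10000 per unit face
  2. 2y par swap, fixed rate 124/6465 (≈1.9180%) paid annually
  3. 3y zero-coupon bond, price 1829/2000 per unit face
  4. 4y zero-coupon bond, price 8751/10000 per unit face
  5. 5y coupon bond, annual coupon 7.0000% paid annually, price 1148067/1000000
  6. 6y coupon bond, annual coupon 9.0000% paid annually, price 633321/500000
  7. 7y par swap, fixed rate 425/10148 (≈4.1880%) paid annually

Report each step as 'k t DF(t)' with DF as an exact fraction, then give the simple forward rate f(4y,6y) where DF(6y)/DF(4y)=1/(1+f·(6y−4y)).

step 1 [1y] zero: DF = P = 9767/10000 ≈ 0.976700
step 2 [2y] swap r/1=124/6465: DF=(1 − 124/6465·(0.976700))/(1+124/6465) = 2407/2500 ≈ 0.962800
step 3 [3y] zero: DF = P = 1829/2000 ≈ 0.914500
step 4 [4y] zero: DF = P = 8751/10000 ≈ 0.875100
step 5 [5y] bond c/1=7/100: DF=(1148067/1000000 − 7/100·(0.976700+0.962800+0.914500+0.875100))/(1+7/100) = 829/1000 ≈ 0.829000
step 6 [6y] bond c/1=9/100: DF=(633321/500000 − 9/100·(0.976700+0.962800+0.914500+0.875100+0.829000))/(1+9/100) = 7857/10000 ≈ 0.785700
step 7 [7y] swap r/1=425/10148: DF=(1 − 425/10148·(0.976700+0.962800+0.914500+0.875100+0.829000+0.785700))/(1+425/10148) = 149/200 ≈ 0.745000

1 1 9767/10000
2 2 2407/2500
3 3 1829/2000
4 4 8751/10000
5 5 829/1000
6 6 7857/10000
7 7 149/200
f(4y,6y) = ((8751/10000)/(7857/10000) − 1)/(2) = 149/2619 ≈ 5.6892%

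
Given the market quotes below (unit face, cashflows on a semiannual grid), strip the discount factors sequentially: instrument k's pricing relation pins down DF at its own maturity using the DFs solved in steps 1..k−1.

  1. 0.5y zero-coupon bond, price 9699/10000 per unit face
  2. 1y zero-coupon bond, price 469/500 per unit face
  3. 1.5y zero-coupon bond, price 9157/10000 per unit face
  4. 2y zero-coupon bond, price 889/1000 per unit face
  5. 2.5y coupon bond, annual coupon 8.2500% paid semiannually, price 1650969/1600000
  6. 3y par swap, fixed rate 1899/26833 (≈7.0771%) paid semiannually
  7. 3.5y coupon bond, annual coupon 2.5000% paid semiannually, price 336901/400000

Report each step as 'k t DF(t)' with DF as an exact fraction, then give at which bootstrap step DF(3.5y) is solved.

1 1/2 9699/10000
2 1 469/500
3 3/2 9157/10000
4 2 889/1000
5 5/2 8439/10000
6 3 8101/10000
7 7/2 957/1250
DF(3.5y) is solved at step 7

step 1 [0.5y] zero: DF = P = 9699/10000 ≈ 0.969900
step 2 [1y] zero: DF = P = 469/500 ≈ 0.938000
step 3 [1.5y] zero: DF = P = 9157/10000 ≈ 0.915700
step 4 [2y] zero: DF = P = 889/1000 ≈ 0.889000
step 5 [2.5y] bond c/2=33/800: DF=(1650969/1600000 − 33/800·(0.969900+0.938000+0.915700+0.889000))/(1+33/800) = 8439/10000 ≈ 0.843900
step 6 [3y] swap r/2=1899/53666: DF=(1 − 1899/53666·(0.969900+0.938000+0.915700+0.889000+0.843900))/(1+1899/53666) = 8101/10000 ≈ 0.810100
step 7 [3.5y] bond c/2=1/80: DF=(336901/400000 − 1/80·(0.969900+0.938000+0.915700+0.889000+0.843900+0.810100))/(1+1/80) = 957/1250 ≈ 0.765600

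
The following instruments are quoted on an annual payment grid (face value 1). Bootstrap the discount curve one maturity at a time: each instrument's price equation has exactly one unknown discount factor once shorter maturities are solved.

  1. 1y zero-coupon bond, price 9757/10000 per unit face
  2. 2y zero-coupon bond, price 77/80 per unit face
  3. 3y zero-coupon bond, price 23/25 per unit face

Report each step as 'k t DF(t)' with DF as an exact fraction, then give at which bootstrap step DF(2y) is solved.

step 1 [1y] zero: DF = P = 9757/10000 ≈ 0.975700
step 2 [2y] zero: DF = P = 77/80 ≈ 0.962500
step 3 [3y] zero: DF = P = 23/25 ≈ 0.920000

1 1 9757/10000
2 2 77/80
3 3 23/25
DF(2y) is solved at step 2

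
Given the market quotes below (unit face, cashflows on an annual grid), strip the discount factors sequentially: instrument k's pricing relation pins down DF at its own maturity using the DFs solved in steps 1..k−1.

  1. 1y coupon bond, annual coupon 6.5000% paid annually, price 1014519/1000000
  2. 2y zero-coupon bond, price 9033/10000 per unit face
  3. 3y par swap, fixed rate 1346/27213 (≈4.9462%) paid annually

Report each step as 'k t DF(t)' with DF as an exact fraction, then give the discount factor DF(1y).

step 1 [1y] bond c/1=13/200: DF=(1014519/1000000 − 13/200·(0))/(1+13/200) = 4763/5000 ≈ 0.952600
step 2 [2y] zero: DF = P = 9033/10000 ≈ 0.903300
step 3 [3y] swap r/1=1346/27213: DF=(1 − 1346/27213·(0.952600+0.903300))/(1+1346/27213) = 4327/5000 ≈ 0.865400

1 1 4763/5000
2 2 9033/10000
3 3 4327/5000
DF(1y) = 4763/5000 ≈ 0.952600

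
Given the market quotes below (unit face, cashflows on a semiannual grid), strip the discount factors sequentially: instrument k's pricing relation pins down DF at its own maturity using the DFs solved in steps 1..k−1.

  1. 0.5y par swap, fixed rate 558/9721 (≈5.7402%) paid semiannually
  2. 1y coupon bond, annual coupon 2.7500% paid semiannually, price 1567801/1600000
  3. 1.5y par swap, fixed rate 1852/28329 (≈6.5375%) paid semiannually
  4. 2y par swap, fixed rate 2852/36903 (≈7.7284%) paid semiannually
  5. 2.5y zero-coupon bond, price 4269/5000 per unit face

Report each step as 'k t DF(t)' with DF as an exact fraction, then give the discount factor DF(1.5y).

step 1 [0.5y] swap r/2=279/9721: DF=(1 − 279/9721·(0))/(1+279/9721) = 9721/10000 ≈ 0.972100
step 2 [1y] bond c/2=11/800: DF=(1567801/1600000 − 11/800·(0.972100))/(1+11/800) = 4767/5000 ≈ 0.953400
step 3 [1.5y] swap r/2=926/28329: DF=(1 − 926/28329·(0.972100+0.953400))/(1+926/28329) = 4537/5000 ≈ 0.907400
step 4 [2y] swap r/2=1426/36903: DF=(1 − 1426/36903·(0.972100+0.953400+0.907400))/(1+1426/36903) = 4287/5000 ≈ 0.857400
step 5 [2.5y] zero: DF = P = 4269/5000 ≈ 0.853800

1 1/2 9721/10000
2 1 4767/5000
3 3/2 4537/5000
4 2 4287/5000
5 5/2 4269/5000
DF(1.5y) = 4537/5000 ≈ 0.907400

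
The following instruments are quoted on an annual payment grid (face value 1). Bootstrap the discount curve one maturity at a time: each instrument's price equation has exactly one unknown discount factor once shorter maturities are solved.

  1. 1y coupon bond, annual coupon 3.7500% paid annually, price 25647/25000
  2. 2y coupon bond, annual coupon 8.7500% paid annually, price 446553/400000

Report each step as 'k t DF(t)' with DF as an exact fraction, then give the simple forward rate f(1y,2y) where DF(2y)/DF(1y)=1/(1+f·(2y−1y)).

1 1 618/625
2 2 947/1000
f(1y,2y) = ((618/625)/(947/1000) − 1)/(1) = 209/4735 ≈ 4.4139%

step 1 [1y] bond c/1=3/80: DF=(25647/25000 − 3/80·(0))/(1+3/80) = 618/625 ≈ 0.988800
step 2 [2y] bond c/1=7/80: DF=(446553/400000 − 7/80·(0.988800))/(1+7/80) = 947/1000 ≈ 0.947000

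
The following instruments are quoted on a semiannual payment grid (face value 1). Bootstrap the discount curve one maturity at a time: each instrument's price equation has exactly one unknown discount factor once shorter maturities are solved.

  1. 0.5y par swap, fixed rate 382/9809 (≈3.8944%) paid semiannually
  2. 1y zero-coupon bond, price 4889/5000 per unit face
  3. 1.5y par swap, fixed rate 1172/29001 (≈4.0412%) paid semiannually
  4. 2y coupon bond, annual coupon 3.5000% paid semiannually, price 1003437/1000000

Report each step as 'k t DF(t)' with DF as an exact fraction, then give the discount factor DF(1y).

step 1 [0.5y] swap r/2=191/9809: DF=(1 − 191/9809·(0))/(1+191/9809) = 9809/10000 ≈ 0.980900
step 2 [1y] zero: DF = P = 4889/5000 ≈ 0.977800
step 3 [1.5y] swap r/2=586/29001: DF=(1 − 586/29001·(0.980900+0.977800))/(1+586/29001) = 4707/5000 ≈ 0.941400
step 4 [2y] bond c/2=7/400: DF=(1003437/1000000 − 7/400·(0.980900+0.977800+0.941400))/(1+7/400) = 9363/10000 ≈ 0.936300

1 1/2 9809/10000
2 1 4889/5000
3 3/2 4707/5000
4 2 9363/10000
DF(1y) = 4889/5000 ≈ 0.977800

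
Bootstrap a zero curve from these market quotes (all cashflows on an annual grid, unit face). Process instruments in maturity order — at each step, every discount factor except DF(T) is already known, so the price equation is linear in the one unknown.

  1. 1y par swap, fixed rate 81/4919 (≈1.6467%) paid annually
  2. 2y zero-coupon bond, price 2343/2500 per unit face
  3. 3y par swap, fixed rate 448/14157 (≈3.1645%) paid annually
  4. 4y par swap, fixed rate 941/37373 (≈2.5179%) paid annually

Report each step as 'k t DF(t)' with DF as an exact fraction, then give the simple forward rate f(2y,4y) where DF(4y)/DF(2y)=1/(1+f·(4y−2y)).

step 1 [1y] swap r/1=81/4919: DF=(1 − 81/4919·(0))/(1+81/4919) = 4919/5000 ≈ 0.983800
step 2 [2y] zero: DF = P = 2343/2500 ≈ 0.937200
step 3 [3y] swap r/1=448/14157: DF=(1 − 448/14157·(0.983800+0.937200))/(1+448/14157) = 569/625 ≈ 0.910400
step 4 [4y] swap r/1=941/37373: DF=(1 − 941/37373·(0.983800+0.937200+0.910400))/(1+941/37373) = 9059/10000 ≈ 0.905900

1 1 4919/5000
2 2 2343/2500
3 3 569/625
4 4 9059/10000
f(2y,4y) = ((2343/2500)/(9059/10000) − 1)/(2) = 313/18118 ≈ 1.7276%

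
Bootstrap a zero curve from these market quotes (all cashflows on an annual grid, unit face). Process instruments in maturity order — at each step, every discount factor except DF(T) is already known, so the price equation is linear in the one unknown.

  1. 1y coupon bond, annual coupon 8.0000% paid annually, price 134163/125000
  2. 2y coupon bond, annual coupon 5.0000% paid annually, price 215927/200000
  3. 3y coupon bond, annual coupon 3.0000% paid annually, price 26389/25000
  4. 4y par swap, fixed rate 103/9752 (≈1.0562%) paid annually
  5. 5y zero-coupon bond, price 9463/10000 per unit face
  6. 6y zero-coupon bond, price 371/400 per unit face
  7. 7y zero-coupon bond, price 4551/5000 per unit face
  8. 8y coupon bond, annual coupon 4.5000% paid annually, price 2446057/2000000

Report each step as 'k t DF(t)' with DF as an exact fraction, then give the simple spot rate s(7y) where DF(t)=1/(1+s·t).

step 1 [1y] bond c/1=2/25: DF=(134163/125000 − 2/25·(0))/(1+2/25) = 4969/5000 ≈ 0.993800
step 2 [2y] bond c/1=1/20: DF=(215927/200000 − 1/20·(0.993800))/(1+1/20) = 9809/10000 ≈ 0.980900
step 3 [3y] bond c/1=3/100: DF=(26389/25000 − 3/100·(0.993800+0.980900))/(1+3/100) = 9673/10000 ≈ 0.967300
step 4 [4y] swap r/1=103/9752: DF=(1 − 103/9752·(0.993800+0.980900+0.967300))/(1+103/9752) = 2397/2500 ≈ 0.958800
step 5 [5y] zero: DF = P = 9463/10000 ≈ 0.946300
step 6 [6y] zero: DF = P = 371/400 ≈ 0.927500
step 7 [7y] zero: DF = P = 4551/5000 ≈ 0.910200
step 8 [8y] bond c/1=9/200: DF=(2446057/2000000 − 9/200·(0.993800+0.980900+0.967300+0.958800+0.946300+0.927500+0.910200))/(1+9/200) = 353/400 ≈ 0.882500

1 1 4969/5000
2 2 9809/10000
3 3 9673/10000
4 4 2397/2500
5 5 9463/10000
6 6 371/400
7 7 4551/5000
8 8 353/400
s(7y) = (1/(4551/5000) − 1)/(7) = 449/31857 ≈ 1.4094%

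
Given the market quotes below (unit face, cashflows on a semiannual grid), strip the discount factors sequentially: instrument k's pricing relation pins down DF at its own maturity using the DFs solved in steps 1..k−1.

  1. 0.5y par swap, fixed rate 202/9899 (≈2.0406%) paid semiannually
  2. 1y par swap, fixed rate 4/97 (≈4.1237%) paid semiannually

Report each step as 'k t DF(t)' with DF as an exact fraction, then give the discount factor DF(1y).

1 1/2 9899/10000
2 1 4799/5000
DF(1y) = 4799/5000 ≈ 0.959800

step 1 [0.5y] swap r/2=101/9899: DF=(1 − 101/9899·(0))/(1+101/9899) = 9899/10000 ≈ 0.989900
step 2 [1y] swap r/2=2/97: DF=(1 − 2/97·(0.989900))/(1+2/97) = 4799/5000 ≈ 0.959800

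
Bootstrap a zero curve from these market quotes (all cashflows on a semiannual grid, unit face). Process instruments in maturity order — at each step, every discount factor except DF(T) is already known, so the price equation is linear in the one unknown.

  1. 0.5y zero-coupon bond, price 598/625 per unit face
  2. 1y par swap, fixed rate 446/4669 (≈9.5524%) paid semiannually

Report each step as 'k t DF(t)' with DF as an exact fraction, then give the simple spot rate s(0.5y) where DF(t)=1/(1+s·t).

step 1 [0.5y] zero: DF = P = 598/625 ≈ 0.956800
step 2 [1y] swap r/2=223/4669: DF=(1 − 223/4669·(0.956800))/(1+223/4669) = 2277/2500 ≈ 0.910800

1 1/2 598/625
2 1 2277/2500
s(0.5y) = (1/(598/625) − 1)/(1/2) = 27/299 ≈ 9.0301%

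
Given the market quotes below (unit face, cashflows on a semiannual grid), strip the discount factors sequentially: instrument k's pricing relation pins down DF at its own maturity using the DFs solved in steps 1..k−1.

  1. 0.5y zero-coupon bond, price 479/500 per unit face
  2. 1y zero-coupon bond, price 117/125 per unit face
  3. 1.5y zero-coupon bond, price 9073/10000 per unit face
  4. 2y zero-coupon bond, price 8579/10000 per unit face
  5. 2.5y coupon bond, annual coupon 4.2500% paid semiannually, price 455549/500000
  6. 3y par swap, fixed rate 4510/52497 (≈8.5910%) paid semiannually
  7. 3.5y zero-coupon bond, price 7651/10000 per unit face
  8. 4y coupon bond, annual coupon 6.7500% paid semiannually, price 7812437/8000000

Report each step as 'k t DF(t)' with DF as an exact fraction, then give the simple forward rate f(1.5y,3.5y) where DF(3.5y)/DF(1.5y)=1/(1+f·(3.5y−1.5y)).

step 1 [0.5y] zero: DF = P = 479/500 ≈ 0.958000
step 2 [1y] zero: DF = P = 117/125 ≈ 0.936000
step 3 [1.5y] zero: DF = P = 9073/10000 ≈ 0.907300
step 4 [2y] zero: DF = P = 8579/10000 ≈ 0.857900
step 5 [2.5y] bond c/2=17/800: DF=(455549/500000 − 17/800·(0.958000+0.936000+0.907300+0.857900))/(1+17/800) = 102/125 ≈ 0.816000
step 6 [3y] swap r/2=2255/52497: DF=(1 − 2255/52497·(0.958000+0.936000+0.907300+0.857900+0.816000))/(1+2255/52497) = 1549/2000 ≈ 0.774500
step 7 [3.5y] zero: DF = P = 7651/10000 ≈ 0.765100
step 8 [4y] bond c/2=27/800: DF=(7812437/8000000 − 27/800·(0.958000+0.936000+0.907300+0.857900+0.816000+0.774500+0.765100))/(1+27/800) = 7483/10000 ≈ 0.748300

1 1/2 479/500
2 1 117/125
3 3/2 9073/10000
4 2 8579/10000
5 5/2 102/125
6 3 1549/2000
7 7/2 7651/10000
8 4 7483/10000
f(1.5y,3.5y) = ((9073/10000)/(7651/10000) − 1)/(2) = 711/7651 ≈ 9.2929%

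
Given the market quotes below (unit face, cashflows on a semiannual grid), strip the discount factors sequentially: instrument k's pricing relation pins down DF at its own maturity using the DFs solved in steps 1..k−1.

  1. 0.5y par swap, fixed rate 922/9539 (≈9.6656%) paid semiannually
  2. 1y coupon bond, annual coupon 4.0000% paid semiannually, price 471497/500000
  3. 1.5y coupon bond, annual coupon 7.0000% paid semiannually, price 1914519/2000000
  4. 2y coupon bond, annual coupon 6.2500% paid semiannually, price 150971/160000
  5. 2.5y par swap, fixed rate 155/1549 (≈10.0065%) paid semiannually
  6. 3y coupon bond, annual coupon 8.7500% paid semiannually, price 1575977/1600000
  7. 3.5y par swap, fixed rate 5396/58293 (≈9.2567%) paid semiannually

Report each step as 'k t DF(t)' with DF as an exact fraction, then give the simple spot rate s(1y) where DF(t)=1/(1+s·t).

1 1/2 9539/10000
2 1 4529/5000
3 3/2 431/500
4 2 333/400
5 5/2 783/1000
6 3 7619/10000
7 7/2 3651/5000
s(1y) = (1/(4529/5000) − 1)/(1) = 471/4529 ≈ 10.3996%

step 1 [0.5y] swap r/2=461/9539: DF=(1 − 461/9539·(0))/(1+461/9539) = 9539/10000 ≈ 0.953900
step 2 [1y] bond c/2=1/50: DF=(471497/500000 − 1/50·(0.953900))/(1+1/50) = 4529/5000 ≈ 0.905800
step 3 [1.5y] bond c/2=7/200: DF=(1914519/2000000 − 7/200·(0.953900+0.905800))/(1+7/200) = 431/500 ≈ 0.862000
step 4 [2y] bond c/2=1/32: DF=(150971/160000 − 1/32·(0.953900+0.905800+0.862000))/(1+1/32) = 333/400 ≈ 0.832500
step 5 [2.5y] swap r/2=155/3098: DF=(1 − 155/3098·(0.953900+0.905800+0.862000+0.832500))/(1+155/3098) = 783/1000 ≈ 0.783000
step 6 [3y] bond c/2=7/160: DF=(1575977/1600000 − 7/160·(0.953900+0.905800+0.862000+0.832500+0.783000))/(1+7/160) = 7619/10000 ≈ 0.761900
step 7 [3.5y] swap r/2=2698/58293: DF=(1 − 2698/58293·(0.953900+0.905800+0.862000+0.832500+0.783000+0.761900))/(1+2698/58293) = 3651/5000 ≈ 0.730200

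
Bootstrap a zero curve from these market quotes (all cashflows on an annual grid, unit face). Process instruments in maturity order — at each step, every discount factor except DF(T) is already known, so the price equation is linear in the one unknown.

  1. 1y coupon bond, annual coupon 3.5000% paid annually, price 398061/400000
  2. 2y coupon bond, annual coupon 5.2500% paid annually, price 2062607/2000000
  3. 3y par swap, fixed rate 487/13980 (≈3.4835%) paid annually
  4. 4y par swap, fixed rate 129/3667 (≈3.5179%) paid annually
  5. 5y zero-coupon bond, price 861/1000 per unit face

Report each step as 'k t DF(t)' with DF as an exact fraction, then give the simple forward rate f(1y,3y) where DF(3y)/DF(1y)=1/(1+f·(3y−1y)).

1 1 1923/2000
2 2 9319/10000
3 3 4513/5000
4 4 871/1000
5 5 861/1000
f(1y,3y) = ((1923/2000)/(4513/5000) − 1)/(2) = 589/18052 ≈ 3.2628%

step 1 [1y] bond c/1=7/200: DF=(398061/400000 − 7/200·(0))/(1+7/200) = 1923/2000 ≈ 0.961500
step 2 [2y] bond c/1=21/400: DF=(2062607/2000000 − 21/400·(0.961500))/(1+21/400) = 9319/10000 ≈ 0.931900
step 3 [3y] swap r/1=487/13980: DF=(1 − 487/13980·(0.961500+0.931900))/(1+487/13980) = 4513/5000 ≈ 0.902600
step 4 [4y] swap r/1=129/3667: DF=(1 − 129/3667·(0.961500+0.931900+0.902600))/(1+129/3667) = 871/1000 ≈ 0.871000
step 5 [5y] zero: DF = P = 861/1000 ≈ 0.861000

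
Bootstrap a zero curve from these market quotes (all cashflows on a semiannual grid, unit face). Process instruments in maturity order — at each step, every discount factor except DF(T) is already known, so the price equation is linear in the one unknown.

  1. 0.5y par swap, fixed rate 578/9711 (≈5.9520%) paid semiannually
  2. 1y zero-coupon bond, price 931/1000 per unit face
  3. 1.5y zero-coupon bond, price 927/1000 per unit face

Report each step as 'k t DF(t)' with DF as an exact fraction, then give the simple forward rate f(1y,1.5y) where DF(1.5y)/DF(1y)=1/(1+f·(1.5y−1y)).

step 1 [0.5y] swap r/2=289/9711: DF=(1 − 289/9711·(0))/(1+289/9711) = 9711/10000 ≈ 0.971100
step 2 [1y] zero: DF = P = 931/1000 ≈ 0.931000
step 3 [1.5y] zero: DF = P = 927/1000 ≈ 0.927000

1 1/2 9711/10000
2 1 931/1000
3 3/2 927/1000
f(1y,1.5y) = ((931/1000)/(927/1000) − 1)/(1/2) = 8/927 ≈ 0.8630%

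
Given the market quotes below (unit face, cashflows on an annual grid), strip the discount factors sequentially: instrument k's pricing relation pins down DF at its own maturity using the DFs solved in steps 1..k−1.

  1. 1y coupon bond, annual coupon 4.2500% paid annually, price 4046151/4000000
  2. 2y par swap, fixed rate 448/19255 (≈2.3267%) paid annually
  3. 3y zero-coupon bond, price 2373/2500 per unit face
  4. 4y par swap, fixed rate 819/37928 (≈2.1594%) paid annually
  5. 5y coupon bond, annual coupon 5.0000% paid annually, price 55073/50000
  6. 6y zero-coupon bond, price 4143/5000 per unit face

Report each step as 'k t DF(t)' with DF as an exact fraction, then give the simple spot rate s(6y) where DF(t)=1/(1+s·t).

step 1 [1y] bond c/1=17/400: DF=(4046151/4000000 − 17/400·(0))/(1+17/400) = 9703/10000 ≈ 0.970300
step 2 [2y] swap r/1=448/19255: DF=(1 − 448/19255·(0.970300))/(1+448/19255) = 597/625 ≈ 0.955200
step 3 [3y] zero: DF = P = 2373/2500 ≈ 0.949200
step 4 [4y] swap r/1=819/37928: DF=(1 − 819/37928·(0.970300+0.955200+0.949200))/(1+819/37928) = 9181/10000 ≈ 0.918100
step 5 [5y] bond c/1=1/20: DF=(55073/50000 − 1/20·(0.970300+0.955200+0.949200+0.918100))/(1+1/20) = 2171/2500 ≈ 0.868400
step 6 [6y] zero: DF = P = 4143/5000 ≈ 0.828600

1 1 9703/10000
2 2 597/625
3 3 2373/2500
4 4 9181/10000
5 5 2171/2500
6 6 4143/5000
s(6y) = (1/(4143/5000) − 1)/(6) = 857/24858 ≈ 3.4476%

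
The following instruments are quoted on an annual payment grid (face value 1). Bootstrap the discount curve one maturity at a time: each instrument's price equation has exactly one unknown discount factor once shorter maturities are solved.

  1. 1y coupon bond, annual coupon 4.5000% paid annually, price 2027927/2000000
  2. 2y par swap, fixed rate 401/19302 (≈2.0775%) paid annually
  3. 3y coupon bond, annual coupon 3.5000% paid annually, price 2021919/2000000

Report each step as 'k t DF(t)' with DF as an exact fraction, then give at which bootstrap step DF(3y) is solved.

step 1 [1y] bond c/1=9/200: DF=(2027927/2000000 − 9/200·(0))/(1+9/200) = 9703/10000 ≈ 0.970300
step 2 [2y] swap r/1=401/19302: DF=(1 − 401/19302·(0.970300))/(1+401/19302) = 9599/10000 ≈ 0.959900
step 3 [3y] bond c/1=7/200: DF=(2021919/2000000 − 7/200·(0.970300+0.959900))/(1+7/200) = 1823/2000 ≈ 0.911500

1 1 9703/10000
2 2 9599/10000
3 3 1823/2000
DF(3y) is solved at step 3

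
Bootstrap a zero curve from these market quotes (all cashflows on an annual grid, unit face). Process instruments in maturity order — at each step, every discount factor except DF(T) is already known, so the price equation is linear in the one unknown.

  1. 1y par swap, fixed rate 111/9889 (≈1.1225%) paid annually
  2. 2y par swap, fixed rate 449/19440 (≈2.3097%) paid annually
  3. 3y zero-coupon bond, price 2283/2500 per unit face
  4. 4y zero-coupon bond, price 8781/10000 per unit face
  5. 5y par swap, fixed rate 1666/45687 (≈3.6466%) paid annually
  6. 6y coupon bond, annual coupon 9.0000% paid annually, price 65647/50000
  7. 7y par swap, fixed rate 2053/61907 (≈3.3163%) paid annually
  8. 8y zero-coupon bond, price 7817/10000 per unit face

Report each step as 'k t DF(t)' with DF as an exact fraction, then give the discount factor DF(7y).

1 1 9889/10000
2 2 9551/10000
3 3 2283/2500
4 4 8781/10000
5 5 4167/5000
6 6 8273/10000
7 7 7947/10000
8 8 7817/10000
DF(7y) = 7947/10000 ≈ 0.794700

step 1 [1y] swap r/1=111/9889: DF=(1 − 111/9889·(0))/(1+111/9889) = 9889/10000 ≈ 0.988900
step 2 [2y] swap r/1=449/19440: DF=(1 − 449/19440·(0.988900))/(1+449/19440) = 9551/10000 ≈ 0.955100
step 3 [3y] zero: DF = P = 2283/2500 ≈ 0.913200
step 4 [4y] zero: DF = P = 8781/10000 ≈ 0.878100
step 5 [5y] swap r/1=1666/45687: DF=(1 − 1666/45687·(0.988900+0.955100+0.913200+0.878100))/(1+1666/45687) = 4167/5000 ≈ 0.833400
step 6 [6y] bond c/1=9/100: DF=(65647/50000 − 9/100·(0.988900+0.955100+0.913200+0.878100+0.833400))/(1+9/100) = 8273/10000 ≈ 0.827300
step 7 [7y] swap r/1=2053/61907: DF=(1 − 2053/61907·(0.988900+0.955100+0.913200+0.878100+0.833400+0.827300))/(1+2053/61907) = 7947/10000 ≈ 0.794700
step 8 [8y] zero: DF = P = 7817/10000 ≈ 0.781700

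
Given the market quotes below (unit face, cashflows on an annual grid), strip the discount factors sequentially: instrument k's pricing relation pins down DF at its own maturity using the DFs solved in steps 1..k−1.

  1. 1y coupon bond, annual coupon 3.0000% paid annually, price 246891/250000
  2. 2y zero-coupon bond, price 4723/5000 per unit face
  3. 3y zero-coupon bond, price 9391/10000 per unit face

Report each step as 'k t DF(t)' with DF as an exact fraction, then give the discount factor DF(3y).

1 1 2397/2500
2 2 4723/5000
3 3 9391/10000
DF(3y) = 9391/10000 ≈ 0.939100

step 1 [1y] bond c/1=3/100: DF=(246891/250000 − 3/100·(0))/(1+3/100) = 2397/2500 ≈ 0.958800
step 2 [2y] zero: DF = P = 4723/5000 ≈ 0.944600
step 3 [3y] zero: DF = P = 9391/10000 ≈ 0.939100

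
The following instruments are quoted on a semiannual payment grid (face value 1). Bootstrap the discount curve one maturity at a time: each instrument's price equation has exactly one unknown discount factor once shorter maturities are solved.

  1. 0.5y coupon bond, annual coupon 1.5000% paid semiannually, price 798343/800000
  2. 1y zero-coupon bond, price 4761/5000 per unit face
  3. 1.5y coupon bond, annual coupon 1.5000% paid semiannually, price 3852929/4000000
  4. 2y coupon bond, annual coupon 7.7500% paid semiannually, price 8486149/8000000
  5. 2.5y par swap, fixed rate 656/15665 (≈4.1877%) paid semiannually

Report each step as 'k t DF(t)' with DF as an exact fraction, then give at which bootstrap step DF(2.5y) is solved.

1 1/2 1981/2000
2 1 4761/5000
3 3/2 1177/1250
4 2 571/625
5 5/2 1127/1250
DF(2.5y) is solved at step 5

step 1 [0.5y] bond c/2=3/400: DF=(798343/800000 − 3/400·(0))/(1+3/400) = 1981/2000 ≈ 0.990500
step 2 [1y] zero: DF = P = 4761/5000 ≈ 0.952200
step 3 [1.5y] bond c/2=3/400: DF=(3852929/4000000 − 3/400·(0.990500+0.952200))/(1+3/400) = 1177/1250 ≈ 0.941600
step 4 [2y] bond c/2=31/800: DF=(8486149/8000000 − 31/800·(0.990500+0.952200+0.941600))/(1+31/800) = 571/625 ≈ 0.913600
step 5 [2.5y] swap r/2=328/15665: DF=(1 − 328/15665·(0.990500+0.952200+0.941600+0.913600))/(1+328/15665) = 1127/1250 ≈ 0.901600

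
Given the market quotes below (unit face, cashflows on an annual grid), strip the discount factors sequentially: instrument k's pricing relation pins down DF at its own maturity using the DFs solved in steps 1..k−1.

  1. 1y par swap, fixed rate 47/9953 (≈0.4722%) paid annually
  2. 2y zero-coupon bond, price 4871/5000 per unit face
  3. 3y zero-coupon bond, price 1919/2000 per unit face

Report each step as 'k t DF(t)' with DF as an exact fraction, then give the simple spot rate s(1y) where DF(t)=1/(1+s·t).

1 1 9953/10000
2 2 4871/5000
3 3 1919/2000
s(1y) = (1/(9953/10000) − 1)/(1) = 47/9953 ≈ 0.4722%

step 1 [1y] swap r/1=47/9953: DF=(1 − 47/9953·(0))/(1+47/9953) = 9953/10000 ≈ 0.995300
step 2 [2y] zero: DF = P = 4871/5000 ≈ 0.974200
step 3 [3y] zero: DF = P = 1919/2000 ≈ 0.959500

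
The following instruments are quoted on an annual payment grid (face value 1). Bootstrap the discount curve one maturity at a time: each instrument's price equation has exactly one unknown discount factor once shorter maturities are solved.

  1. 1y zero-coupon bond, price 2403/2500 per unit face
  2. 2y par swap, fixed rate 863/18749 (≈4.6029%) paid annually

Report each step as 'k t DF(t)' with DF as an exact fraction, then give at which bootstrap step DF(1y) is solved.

step 1 [1y] zero: DF = P = 2403/2500 ≈ 0.961200
step 2 [2y] swap r/1=863/18749: DF=(1 − 863/18749·(0.961200))/(1+863/18749) = 9137/10000 ≈ 0.913700

1 1 2403/2500
2 2 9137/10000
DF(1y) is solved at step 1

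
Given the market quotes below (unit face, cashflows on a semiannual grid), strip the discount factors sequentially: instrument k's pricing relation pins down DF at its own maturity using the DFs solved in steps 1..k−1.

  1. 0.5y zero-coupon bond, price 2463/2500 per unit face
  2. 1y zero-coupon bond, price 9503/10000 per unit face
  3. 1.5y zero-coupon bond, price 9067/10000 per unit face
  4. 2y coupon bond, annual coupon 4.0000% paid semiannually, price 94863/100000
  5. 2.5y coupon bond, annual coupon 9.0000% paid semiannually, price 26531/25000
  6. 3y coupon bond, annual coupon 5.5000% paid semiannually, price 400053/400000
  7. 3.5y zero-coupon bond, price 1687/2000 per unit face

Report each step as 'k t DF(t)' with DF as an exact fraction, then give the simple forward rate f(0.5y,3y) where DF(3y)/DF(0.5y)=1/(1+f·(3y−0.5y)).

1 1/2 2463/2500
2 1 9503/10000
3 3/2 9067/10000
4 2 8743/10000
5 5/2 1711/2000
6 3 851/1000
7 7/2 1687/2000
f(0.5y,3y) = ((2463/2500)/(851/1000) − 1)/(5/2) = 1342/21275 ≈ 6.3079%

step 1 [0.5y] zero: DF = P = 2463/2500 ≈ 0.985200
step 2 [1y] zero: DF = P = 9503/10000 ≈ 0.950300
step 3 [1.5y] zero: DF = P = 9067/10000 ≈ 0.906700
step 4 [2y] bond c/2=1/50: DF=(94863/100000 − 1/50·(0.985200+0.950300+0.906700))/(1+1/50) = 8743/10000 ≈ 0.874300
step 5 [2.5y] bond c/2=9/200: DF=(26531/25000 − 9/200·(0.985200+0.950300+0.906700+0.874300))/(1+9/200) = 1711/2000 ≈ 0.855500
step 6 [3y] bond c/2=11/400: DF=(400053/400000 − 11/400·(0.985200+0.950300+0.906700+0.874300+0.855500))/(1+11/400) = 851/1000 ≈ 0.851000
step 7 [3.5y] zero: DF = P = 1687/2000 ≈ 0.843500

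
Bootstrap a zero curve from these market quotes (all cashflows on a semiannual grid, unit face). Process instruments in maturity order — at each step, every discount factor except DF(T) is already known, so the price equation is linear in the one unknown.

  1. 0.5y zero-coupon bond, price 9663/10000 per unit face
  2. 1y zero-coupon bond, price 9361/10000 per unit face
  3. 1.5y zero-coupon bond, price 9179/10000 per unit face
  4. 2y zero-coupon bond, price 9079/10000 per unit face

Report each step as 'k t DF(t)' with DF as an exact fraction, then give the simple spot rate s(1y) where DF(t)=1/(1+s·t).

step 1 [0.5y] zero: DF = P = 9663/10000 ≈ 0.966300
step 2 [1y] zero: DF = P = 9361/10000 ≈ 0.936100
step 3 [1.5y] zero: DF = P = 9179/10000 ≈ 0.917900
step 4 [2y] zero: DF = P = 9079/10000 ≈ 0.907900

1 1/2 9663/10000
2 1 9361/10000
3 3/2 9179/10000
4 2 9079/10000
s(1y) = (1/(9361/10000) − 1)/(1) = 639/9361 ≈ 6.8262%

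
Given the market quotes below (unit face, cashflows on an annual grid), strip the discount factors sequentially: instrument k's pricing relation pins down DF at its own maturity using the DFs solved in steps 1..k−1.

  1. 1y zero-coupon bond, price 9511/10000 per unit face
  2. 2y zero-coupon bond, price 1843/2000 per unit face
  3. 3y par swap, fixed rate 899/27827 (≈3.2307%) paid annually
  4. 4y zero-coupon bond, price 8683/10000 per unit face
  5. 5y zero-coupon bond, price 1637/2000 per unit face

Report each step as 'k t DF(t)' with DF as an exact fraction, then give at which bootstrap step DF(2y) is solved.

step 1 [1y] zero: DF = P = 9511/10000 ≈ 0.951100
step 2 [2y] zero: DF = P = 1843/2000 ≈ 0.921500
step 3 [3y] swap r/1=899/27827: DF=(1 − 899/27827·(0.951100+0.921500))/(1+899/27827) = 9101/10000 ≈ 0.910100
step 4 [4y] zero: DF = P = 8683/10000 ≈ 0.868300
step 5 [5y] zero: DF = P = 1637/2000 ≈ 0.818500

1 1 9511/10000
2 2 1843/2000
3 3 9101/10000
4 4 8683/10000
5 5 1637/2000
DF(2y) is solved at step 2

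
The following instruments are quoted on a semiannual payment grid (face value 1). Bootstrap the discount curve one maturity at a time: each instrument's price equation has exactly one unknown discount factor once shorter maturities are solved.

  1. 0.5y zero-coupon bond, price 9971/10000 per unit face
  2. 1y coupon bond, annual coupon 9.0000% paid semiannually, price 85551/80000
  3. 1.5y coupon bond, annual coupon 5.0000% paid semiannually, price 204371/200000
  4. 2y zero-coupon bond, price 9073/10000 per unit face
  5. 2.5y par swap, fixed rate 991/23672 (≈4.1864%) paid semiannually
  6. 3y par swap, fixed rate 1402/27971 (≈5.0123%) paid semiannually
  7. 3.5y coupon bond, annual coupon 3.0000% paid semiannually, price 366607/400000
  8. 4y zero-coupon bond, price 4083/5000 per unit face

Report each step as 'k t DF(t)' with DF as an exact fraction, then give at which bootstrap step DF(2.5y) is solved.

step 1 [0.5y] zero: DF = P = 9971/10000 ≈ 0.997100
step 2 [1y] bond c/2=9/200: DF=(85551/80000 − 9/200·(0.997100))/(1+9/200) = 2451/2500 ≈ 0.980400
step 3 [1.5y] bond c/2=1/40: DF=(204371/200000 − 1/40·(0.997100+0.980400))/(1+1/40) = 9487/10000 ≈ 0.948700
step 4 [2y] zero: DF = P = 9073/10000 ≈ 0.907300
step 5 [2.5y] swap r/2=991/47344: DF=(1 − 991/47344·(0.997100+0.980400+0.948700+0.907300))/(1+991/47344) = 9009/10000 ≈ 0.900900
step 6 [3y] swap r/2=701/27971: DF=(1 − 701/27971·(0.997100+0.980400+0.948700+0.907300+0.900900))/(1+701/27971) = 4299/5000 ≈ 0.859800
step 7 [3.5y] bond c/2=3/200: DF=(366607/400000 − 3/200·(0.997100+0.980400+0.948700+0.907300+0.900900+0.859800))/(1+3/200) = 8203/10000 ≈ 0.820300
step 8 [4y] zero: DF = P = 4083/5000 ≈ 0.816600

1 1/2 9971/10000
2 1 2451/2500
3 3/2 9487/10000
4 2 9073/10000
5 5/2 9009/10000
6 3 4299/5000
7 7/2 8203/10000
8 4 4083/5000
DF(2.5y) is solved at step 5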